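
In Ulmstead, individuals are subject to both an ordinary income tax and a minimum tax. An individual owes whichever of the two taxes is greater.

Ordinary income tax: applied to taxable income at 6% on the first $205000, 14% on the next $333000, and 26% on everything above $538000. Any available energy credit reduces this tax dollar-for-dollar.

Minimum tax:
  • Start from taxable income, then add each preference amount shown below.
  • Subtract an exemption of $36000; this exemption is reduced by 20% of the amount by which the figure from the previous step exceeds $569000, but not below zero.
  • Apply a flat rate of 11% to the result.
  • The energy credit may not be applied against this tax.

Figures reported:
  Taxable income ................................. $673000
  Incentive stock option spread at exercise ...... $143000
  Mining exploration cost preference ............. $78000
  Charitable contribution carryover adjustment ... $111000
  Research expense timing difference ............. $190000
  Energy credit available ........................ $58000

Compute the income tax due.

$131450

Ordinary income tax:
  $205000 × 6% = $12300
  $333000 × 14% = $46620
  $135000 × 26% = $35100
  → $94020
  Less energy credit $58000 → $36020

Minimum tax:
  Adjusted income: $673000 + $143000 + $78000 + $111000 + $190000 = $1195000
  Exemption: 20% × ($1195000 − $569000) = $125200 ≥ $36000, so the exemption is fully phased out
  Base: $1195000 − $0 = $1195000
  $1195000 × 11% = $131450

$131450 > $36020, so the minimum tax is the binding amount.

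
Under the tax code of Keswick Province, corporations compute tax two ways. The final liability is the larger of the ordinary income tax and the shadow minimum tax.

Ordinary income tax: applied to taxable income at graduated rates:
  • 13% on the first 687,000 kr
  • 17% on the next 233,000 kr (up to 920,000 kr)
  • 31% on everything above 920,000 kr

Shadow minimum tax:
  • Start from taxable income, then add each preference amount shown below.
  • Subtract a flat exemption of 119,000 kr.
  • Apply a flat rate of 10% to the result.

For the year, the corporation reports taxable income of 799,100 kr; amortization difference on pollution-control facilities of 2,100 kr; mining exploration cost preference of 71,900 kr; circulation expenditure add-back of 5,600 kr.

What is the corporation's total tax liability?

Ordinary income tax:
  687,000 kr × 13% = 89,310 kr
  112,100 kr × 17% = 19,057 kr
  → 108,367 kr

Shadow minimum tax:
  Adjusted income: 799,100 kr + 2,100 kr + 71,900 kr + 5,600 kr = 878,700 kr
  Less exemption 119,000 kr → base 759,700 kr
  759,700 kr × 10% = 75,970 kr

108,367 kr > 75,970 kr, so the ordinary income tax governs.

108,367 kr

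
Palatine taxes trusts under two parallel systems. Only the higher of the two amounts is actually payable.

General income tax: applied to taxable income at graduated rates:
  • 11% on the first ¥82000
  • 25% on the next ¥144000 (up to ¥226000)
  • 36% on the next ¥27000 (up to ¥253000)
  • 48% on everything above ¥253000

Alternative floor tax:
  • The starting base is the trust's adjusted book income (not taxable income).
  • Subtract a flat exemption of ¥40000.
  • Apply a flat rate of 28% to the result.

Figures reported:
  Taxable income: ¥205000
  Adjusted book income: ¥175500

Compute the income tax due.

General income tax:
  ¥82000 × 11% = ¥9020
  ¥123000 × 25% = ¥30750
  → ¥39770

Alternative floor tax:
  Base (adjusted book income): ¥175500
  Less exemption ¥40000 → base ¥135500
  ¥135500 × 28% = ¥37940

¥39770 > ¥37940, so the general income tax governs.

¥39770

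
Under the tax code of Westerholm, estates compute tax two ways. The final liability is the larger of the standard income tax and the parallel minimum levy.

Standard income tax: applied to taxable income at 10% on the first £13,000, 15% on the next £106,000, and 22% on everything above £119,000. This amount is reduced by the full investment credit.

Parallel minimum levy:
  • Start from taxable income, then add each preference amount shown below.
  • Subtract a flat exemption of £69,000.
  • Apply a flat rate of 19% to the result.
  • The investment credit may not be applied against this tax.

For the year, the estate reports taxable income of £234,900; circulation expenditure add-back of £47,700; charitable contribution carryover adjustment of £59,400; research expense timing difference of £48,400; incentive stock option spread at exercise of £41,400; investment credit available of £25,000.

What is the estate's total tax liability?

Parallel minimum levy:
  Adjusted income: £234,900 + £47,700 + £59,400 + £48,400 + £41,400 = £431,800
  Less exemption £69,000 → base £362,800
  £362,800 × 19% = £68,932

Standard income tax:
  £13,000 × 10% = £1,300
  £106,000 × 15% = £15,900
  £115,900 × 22% = £25,498
  → £42,698
  Less investment credit £25,000 → £17,698

£68,932 > £17,698, so the parallel minimum levy is the binding amount.

£68,932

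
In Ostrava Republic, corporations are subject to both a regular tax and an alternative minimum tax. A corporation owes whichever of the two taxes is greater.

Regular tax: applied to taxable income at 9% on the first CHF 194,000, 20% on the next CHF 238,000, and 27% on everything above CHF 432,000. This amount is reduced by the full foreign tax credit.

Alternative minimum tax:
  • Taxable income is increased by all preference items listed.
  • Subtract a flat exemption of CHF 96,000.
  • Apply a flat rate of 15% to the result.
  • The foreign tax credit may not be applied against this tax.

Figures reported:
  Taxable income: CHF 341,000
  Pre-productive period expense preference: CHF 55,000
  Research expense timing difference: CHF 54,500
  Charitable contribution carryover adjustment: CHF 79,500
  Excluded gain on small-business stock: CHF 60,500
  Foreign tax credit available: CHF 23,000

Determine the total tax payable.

CHF 74,175

Alternative minimum tax:
  Adjusted income: CHF 341,000 + CHF 55,000 + CHF 54,500 + CHF 79,500 + CHF 60,500 = CHF 590,500
  Less exemption CHF 96,000 → base CHF 494,500
  CHF 494,500 × 15% = CHF 74,175

Regular tax:
  CHF 194,000 × 9% = CHF 17,460
  CHF 147,000 × 20% = CHF 29,400
  → CHF 46,860
  Less foreign tax credit CHF 23,000 → CHF 23,860

CHF 74,175 > CHF 23,860, so the alternative minimum tax is the binding amount.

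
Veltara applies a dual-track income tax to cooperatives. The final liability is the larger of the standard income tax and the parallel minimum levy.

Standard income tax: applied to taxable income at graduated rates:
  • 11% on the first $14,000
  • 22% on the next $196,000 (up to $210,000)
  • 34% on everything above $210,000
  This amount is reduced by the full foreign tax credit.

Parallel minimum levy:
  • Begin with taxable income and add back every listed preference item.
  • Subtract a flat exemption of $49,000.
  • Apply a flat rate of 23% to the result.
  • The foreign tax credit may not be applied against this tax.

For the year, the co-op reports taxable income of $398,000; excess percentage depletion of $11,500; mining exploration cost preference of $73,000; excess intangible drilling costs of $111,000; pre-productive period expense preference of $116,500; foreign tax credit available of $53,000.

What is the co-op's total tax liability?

Standard income tax:
  $14,000 × 11% = $1,540
  $196,000 × 22% = $43,120
  $188,000 × 34% = $63,920
  → $108,580
  Less foreign tax credit $53,000 → $55,580

Parallel minimum levy:
  Adjusted income: $398,000 + $11,500 + $73,000 + $111,000 + $116,500 = $710,000
  Less exemption $49,000 → base $661,000
  $661,000 × 23% = $152,030

$152,030 > $55,580, so the parallel minimum levy is the binding amount.

$152,030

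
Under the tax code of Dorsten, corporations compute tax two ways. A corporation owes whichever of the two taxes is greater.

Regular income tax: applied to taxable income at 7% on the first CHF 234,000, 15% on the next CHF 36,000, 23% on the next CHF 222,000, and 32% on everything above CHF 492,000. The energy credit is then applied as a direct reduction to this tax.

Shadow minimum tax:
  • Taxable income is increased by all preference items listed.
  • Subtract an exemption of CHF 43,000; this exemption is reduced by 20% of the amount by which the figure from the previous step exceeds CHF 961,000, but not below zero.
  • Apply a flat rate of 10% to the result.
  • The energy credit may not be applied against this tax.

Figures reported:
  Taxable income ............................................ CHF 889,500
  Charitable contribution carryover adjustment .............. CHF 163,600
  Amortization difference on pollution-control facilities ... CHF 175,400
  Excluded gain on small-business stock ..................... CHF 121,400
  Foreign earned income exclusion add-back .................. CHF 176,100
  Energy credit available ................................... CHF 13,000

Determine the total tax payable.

Shadow minimum tax:
  Adjusted income: CHF 889,500 + CHF 163,600 + CHF 175,400 + CHF 121,400 + CHF 176,100 = CHF 1,526,000
  Exemption: 20% × (CHF 1,526,000 − CHF 961,000) = CHF 113,000 ≥ CHF 43,000, so the exemption is fully phased out
  Base: CHF 1,526,000 − CHF 0 = CHF 1,526,000
  CHF 1,526,000 × 10% = CHF 152,600

Regular income tax:
  CHF 234,000 × 7% = CHF 16,380
  CHF 36,000 × 15% = CHF 5,400
  CHF 222,000 × 23% = CHF 51,060
  CHF 397,500 × 32% = CHF 127,200
  → CHF 200,040
  Less energy credit CHF 13,000 → CHF 187,040

CHF 187,040 > CHF 152,600, so the regular income tax governs.

CHF 187,040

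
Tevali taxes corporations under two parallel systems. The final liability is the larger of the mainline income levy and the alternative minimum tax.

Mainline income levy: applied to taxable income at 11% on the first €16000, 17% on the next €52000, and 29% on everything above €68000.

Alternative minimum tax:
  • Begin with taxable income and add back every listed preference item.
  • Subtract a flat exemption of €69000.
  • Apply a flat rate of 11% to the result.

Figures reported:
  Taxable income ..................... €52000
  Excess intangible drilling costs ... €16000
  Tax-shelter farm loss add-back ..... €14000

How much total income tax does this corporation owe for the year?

Alternative minimum tax:
  Adjusted income: €52000 + €16000 + €14000 = €82000
  Less exemption €69000 → base €13000
  €13000 × 11% = €1430

Mainline income levy:
  €16000 × 11% = €1760
  €36000 × 17% = €6120
  → €7880

€7880 > €1430, so the mainline income levy governs.

€7880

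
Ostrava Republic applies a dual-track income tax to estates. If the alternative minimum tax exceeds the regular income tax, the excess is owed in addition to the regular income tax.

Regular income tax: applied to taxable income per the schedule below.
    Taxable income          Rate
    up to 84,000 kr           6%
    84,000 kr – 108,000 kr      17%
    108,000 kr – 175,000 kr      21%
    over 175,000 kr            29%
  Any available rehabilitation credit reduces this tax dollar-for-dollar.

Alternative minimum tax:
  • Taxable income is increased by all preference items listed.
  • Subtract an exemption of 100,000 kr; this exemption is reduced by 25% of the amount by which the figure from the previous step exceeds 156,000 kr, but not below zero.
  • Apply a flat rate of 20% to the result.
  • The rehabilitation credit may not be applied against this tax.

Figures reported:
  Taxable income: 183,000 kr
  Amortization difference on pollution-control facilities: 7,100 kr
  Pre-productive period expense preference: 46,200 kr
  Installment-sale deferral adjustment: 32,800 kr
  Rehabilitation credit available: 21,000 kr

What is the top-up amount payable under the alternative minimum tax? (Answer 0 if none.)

Alternative minimum tax:
  Adjusted income: 183,000 kr + 7,100 kr + 46,200 kr + 32,800 kr = 269,100 kr
  Exemption: 100,000 kr − 25% × (269,100 kr − 156,000 kr) = 100,000 kr − 28,275 kr = 71,725 kr
  Base: 269,100 kr − 71,725 kr = 197,375 kr
  197,375 kr × 20% = 39,475 kr

Regular income tax:
  84,000 kr × 6% = 5,040 kr
  24,000 kr × 17% = 4,080 kr
  67,000 kr × 21% = 14,070 kr
  8,000 kr × 29% = 2,320 kr
  → 25,510 kr
  Less rehabilitation credit 21,000 kr → 4,510 kr

Excess of alternative minimum tax over regular income tax: 39,475 kr − 4,510 kr = 34,965 kr.

34,965 kr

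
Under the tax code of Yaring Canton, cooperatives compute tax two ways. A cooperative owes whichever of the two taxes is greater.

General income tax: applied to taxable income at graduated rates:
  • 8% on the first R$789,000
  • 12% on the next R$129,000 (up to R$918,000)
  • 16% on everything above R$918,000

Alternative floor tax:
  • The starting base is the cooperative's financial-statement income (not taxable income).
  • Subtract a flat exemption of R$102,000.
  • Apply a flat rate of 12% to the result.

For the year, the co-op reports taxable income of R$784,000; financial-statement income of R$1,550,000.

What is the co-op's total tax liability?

Alternative floor tax:
  Base (financial-statement income): R$1,550,000
  Less exemption R$102,000 → base R$1,448,000
  R$1,448,000 × 12% = R$173,760

General income tax:
  R$784,000 × 8% = R$62,720

R$173,760 > R$62,720, so the alternative floor tax is the binding amount.

R$173,760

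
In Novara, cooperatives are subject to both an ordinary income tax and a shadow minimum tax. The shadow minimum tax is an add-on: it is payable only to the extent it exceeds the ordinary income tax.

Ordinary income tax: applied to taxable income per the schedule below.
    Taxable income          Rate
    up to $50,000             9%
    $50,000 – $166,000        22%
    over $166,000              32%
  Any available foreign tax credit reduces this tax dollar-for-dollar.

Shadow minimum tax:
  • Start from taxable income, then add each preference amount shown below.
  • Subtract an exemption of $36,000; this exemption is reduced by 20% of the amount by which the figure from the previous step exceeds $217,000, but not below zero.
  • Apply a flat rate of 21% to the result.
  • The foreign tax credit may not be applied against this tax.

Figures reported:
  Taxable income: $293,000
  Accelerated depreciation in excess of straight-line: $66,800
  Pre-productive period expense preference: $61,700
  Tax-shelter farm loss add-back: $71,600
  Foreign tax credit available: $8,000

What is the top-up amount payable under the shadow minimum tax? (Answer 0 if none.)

Shadow minimum tax:
  Adjusted income: $293,000 + $66,800 + $61,700 + $71,600 = $493,100
  Exemption: 20% × ($493,100 − $217,000) = $55,220 ≥ $36,000, so the exemption is fully phased out
  Base: $493,100 − $0 = $493,100
  $493,100 × 21% = $103,551

Ordinary income tax:
  $50,000 × 9% = $4,500
  $116,000 × 22% = $25,520
  $127,000 × 32% = $40,640
  → $70,660
  Less foreign tax credit $8,000 → $62,660

Excess of shadow minimum tax over ordinary income tax: $103,551 − $62,660 = $40,891.

$40,891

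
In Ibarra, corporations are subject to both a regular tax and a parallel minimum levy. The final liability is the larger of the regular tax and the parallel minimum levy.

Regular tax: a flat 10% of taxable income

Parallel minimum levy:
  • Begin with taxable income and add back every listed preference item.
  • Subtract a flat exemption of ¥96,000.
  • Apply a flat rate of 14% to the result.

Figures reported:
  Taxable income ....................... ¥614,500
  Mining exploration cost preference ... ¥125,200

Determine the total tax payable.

¥90,118

Regular tax:
  ¥614,500 × 10% = ¥61,450

Parallel minimum levy:
  Adjusted income: ¥614,500 + ¥125,200 = ¥739,700
  Less exemption ¥96,000 → base ¥643,700
  ¥643,700 × 14% = ¥90,118

¥90,118 > ¥61,450, so the parallel minimum levy is the binding amount.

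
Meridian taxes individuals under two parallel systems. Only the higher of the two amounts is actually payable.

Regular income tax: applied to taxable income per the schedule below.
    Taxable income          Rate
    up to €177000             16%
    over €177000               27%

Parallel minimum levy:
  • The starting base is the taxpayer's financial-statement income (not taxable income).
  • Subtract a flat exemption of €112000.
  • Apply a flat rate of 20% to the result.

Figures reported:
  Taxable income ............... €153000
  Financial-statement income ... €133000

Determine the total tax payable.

€24480

Parallel minimum levy:
  Base (financial-statement income): €133000
  Less exemption €112000 → base €21000
  €21000 × 20% = €4200

Regular income tax:
  €153000 × 16% = €24480

€24480 > €4200, so the regular income tax governs.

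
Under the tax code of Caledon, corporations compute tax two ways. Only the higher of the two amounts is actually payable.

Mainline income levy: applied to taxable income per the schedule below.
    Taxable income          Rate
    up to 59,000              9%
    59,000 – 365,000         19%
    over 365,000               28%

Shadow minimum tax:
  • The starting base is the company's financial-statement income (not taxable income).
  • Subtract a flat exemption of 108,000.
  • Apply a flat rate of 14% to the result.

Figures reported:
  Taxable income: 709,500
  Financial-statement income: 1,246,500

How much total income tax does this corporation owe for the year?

159,910

Shadow minimum tax:
  Base (financial-statement income): 1,246,500
  Less exemption 108,000 → base 1,138,500
  1,138,500 × 14% = 159,390

Mainline income levy:
  59,000 × 9% = 5,310
  306,000 × 19% = 58,140
  344,500 × 28% = 96,460
  → 159,910

159,910 > 159,390, so the mainline income levy governs.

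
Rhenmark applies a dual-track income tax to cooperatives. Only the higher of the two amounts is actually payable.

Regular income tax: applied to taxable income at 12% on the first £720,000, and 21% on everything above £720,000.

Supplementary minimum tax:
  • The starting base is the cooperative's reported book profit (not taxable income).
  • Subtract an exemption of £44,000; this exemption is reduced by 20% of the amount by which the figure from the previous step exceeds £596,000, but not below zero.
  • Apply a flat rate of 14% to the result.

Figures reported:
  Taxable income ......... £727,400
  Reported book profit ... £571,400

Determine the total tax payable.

Regular income tax:
  £720,000 × 12% = £86,400
  £7,400 × 21% = £1,554
  → £87,954

Supplementary minimum tax:
  Base (reported book profit): £571,400
  Exemption: £571,400 ≤ £596,000, so full £44,000 applies
  Base: £571,400 − £44,000 = £527,400
  £527,400 × 14% = £73,836

£87,954 > £73,836, so the regular income tax governs.

£87,954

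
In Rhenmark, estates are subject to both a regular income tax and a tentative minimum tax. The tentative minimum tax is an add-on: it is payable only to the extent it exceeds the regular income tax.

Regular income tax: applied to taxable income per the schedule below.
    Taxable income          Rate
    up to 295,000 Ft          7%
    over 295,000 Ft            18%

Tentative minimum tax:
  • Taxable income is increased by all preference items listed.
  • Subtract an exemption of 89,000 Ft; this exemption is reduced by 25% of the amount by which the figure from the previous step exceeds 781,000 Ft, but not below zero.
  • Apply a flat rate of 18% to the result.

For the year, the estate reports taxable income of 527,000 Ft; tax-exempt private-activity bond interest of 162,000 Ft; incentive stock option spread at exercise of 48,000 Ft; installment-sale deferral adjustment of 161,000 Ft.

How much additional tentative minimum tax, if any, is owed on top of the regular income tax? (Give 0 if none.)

88,475 Ft

Regular income tax:
  295,000 Ft × 7% = 20,650 Ft
  232,000 Ft × 18% = 41,760 Ft
  → 62,410 Ft

Tentative minimum tax:
  Adjusted income: 527,000 Ft + 162,000 Ft + 48,000 Ft + 161,000 Ft = 898,000 Ft
  Exemption: 89,000 Ft − 25% × (898,000 Ft − 781,000 Ft) = 89,000 Ft − 29,250 Ft = 59,750 Ft
  Base: 898,000 Ft − 59,750 Ft = 838,250 Ft
  838,250 Ft × 18% = 150,885 Ft

Excess of tentative minimum tax over regular income tax: 150,885 Ft − 62,410 Ft = 88,475 Ft.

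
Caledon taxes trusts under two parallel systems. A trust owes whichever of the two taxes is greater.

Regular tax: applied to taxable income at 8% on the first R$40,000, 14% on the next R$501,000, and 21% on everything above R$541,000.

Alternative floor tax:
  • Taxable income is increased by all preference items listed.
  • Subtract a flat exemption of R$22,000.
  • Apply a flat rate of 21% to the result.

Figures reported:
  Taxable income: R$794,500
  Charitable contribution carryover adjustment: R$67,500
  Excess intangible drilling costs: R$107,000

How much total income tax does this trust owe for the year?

Regular tax:
  R$40,000 × 8% = R$3,200
  R$501,000 × 14% = R$70,140
  R$253,500 × 21% = R$53,235
  → R$126,575

Alternative floor tax:
  Adjusted income: R$794,500 + R$67,500 + R$107,000 = R$969,000
  Less exemption R$22,000 → base R$947,000
  R$947,000 × 21% = R$198,870

R$198,870 > R$126,575, so the alternative floor tax is the binding amount.

R$198,870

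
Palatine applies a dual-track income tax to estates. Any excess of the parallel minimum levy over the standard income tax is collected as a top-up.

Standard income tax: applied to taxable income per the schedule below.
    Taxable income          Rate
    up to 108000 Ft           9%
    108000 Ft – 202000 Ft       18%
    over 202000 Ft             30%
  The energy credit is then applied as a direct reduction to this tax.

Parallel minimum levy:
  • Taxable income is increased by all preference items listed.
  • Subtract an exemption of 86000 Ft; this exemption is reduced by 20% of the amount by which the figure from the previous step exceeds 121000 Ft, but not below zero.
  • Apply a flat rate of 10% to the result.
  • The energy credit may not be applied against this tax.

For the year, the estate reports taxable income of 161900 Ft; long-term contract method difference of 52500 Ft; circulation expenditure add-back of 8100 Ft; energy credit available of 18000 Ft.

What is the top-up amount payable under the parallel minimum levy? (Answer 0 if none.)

Standard income tax:
  108000 Ft × 9% = 9720 Ft
  53900 Ft × 18% = 9702 Ft
  → 19422 Ft
  Less energy credit 18000 Ft → 1422 Ft

Parallel minimum levy:
  Adjusted income: 161900 Ft + 52500 Ft + 8100 Ft = 222500 Ft
  Exemption: 86000 Ft − 20% × (222500 Ft − 121000 Ft) = 86000 Ft − 20300 Ft = 65700 Ft
  Base: 222500 Ft − 65700 Ft = 156800 Ft
  156800 Ft × 10% = 15680 Ft

Excess of parallel minimum levy over standard income tax: 15680 Ft − 1422 Ft = 14258 Ft.

14258 Ft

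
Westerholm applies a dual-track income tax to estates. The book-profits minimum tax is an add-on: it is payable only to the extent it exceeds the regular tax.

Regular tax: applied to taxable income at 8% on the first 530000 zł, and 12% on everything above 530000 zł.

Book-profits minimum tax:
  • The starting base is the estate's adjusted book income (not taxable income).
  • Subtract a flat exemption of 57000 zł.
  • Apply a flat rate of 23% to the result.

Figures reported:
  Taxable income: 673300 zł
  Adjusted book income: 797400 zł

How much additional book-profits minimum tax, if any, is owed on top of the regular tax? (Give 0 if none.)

110696 zł

Regular tax:
  530000 zł × 8% = 42400 zł
  143300 zł × 12% = 17196 zł
  → 59596 zł

Book-profits minimum tax:
  Base (adjusted book income): 797400 zł
  Less exemption 57000 zł → base 740400 zł
  740400 zł × 23% = 170292 zł

Excess of book-profits minimum tax over regular tax: 170292 zł − 59596 zł = 110696 zł.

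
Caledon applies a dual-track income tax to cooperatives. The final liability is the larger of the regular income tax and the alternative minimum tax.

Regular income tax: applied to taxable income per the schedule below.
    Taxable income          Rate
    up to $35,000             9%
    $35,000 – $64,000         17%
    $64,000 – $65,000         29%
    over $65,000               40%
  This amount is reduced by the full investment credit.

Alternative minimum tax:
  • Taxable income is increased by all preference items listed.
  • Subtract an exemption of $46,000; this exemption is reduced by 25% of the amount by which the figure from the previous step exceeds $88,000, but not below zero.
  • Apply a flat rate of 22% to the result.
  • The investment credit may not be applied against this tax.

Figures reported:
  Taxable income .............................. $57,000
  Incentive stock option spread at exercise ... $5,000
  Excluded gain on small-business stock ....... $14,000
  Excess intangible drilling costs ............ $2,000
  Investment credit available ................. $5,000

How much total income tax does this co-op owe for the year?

$7,040

Alternative minimum tax:
  Adjusted income: $57,000 + $5,000 + $14,000 + $2,000 = $78,000
  Exemption: $78,000 ≤ $88,000, so full $46,000 applies
  Base: $78,000 − $46,000 = $32,000
  $32,000 × 22% = $7,040

Regular income tax:
  $35,000 × 9% = $3,150
  $22,000 × 17% = $3,740
  → $6,890
  Less investment credit $5,000 → $1,890

$7,040 > $1,890, so the alternative minimum tax is the binding amount.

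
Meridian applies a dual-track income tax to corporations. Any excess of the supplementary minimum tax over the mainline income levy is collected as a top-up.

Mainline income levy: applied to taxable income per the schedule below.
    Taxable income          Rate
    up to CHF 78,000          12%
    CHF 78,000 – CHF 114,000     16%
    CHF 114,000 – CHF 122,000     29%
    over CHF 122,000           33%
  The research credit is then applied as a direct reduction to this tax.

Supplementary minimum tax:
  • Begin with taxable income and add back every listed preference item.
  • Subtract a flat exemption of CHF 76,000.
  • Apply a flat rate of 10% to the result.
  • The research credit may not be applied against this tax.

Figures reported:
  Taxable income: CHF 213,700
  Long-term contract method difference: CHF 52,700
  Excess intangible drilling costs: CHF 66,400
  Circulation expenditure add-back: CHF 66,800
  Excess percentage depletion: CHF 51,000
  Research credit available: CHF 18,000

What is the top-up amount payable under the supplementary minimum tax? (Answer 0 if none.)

CHF 7,759

Mainline income levy:
  CHF 78,000 × 12% = CHF 9,360
  CHF 36,000 × 16% = CHF 5,760
  CHF 8,000 × 29% = CHF 2,320
  CHF 91,700 × 33% = CHF 30,261
  → CHF 47,701
  Less research credit CHF 18,000 → CHF 29,701

Supplementary minimum tax:
  Adjusted income: CHF 213,700 + CHF 52,700 + CHF 66,400 + CHF 66,800 + CHF 51,000 = CHF 450,600
  Less exemption CHF 76,000 → base CHF 374,600
  CHF 374,600 × 10% = CHF 37,460

Excess of supplementary minimum tax over mainline income levy: CHF 37,460 − CHF 29,701 = CHF 7,759.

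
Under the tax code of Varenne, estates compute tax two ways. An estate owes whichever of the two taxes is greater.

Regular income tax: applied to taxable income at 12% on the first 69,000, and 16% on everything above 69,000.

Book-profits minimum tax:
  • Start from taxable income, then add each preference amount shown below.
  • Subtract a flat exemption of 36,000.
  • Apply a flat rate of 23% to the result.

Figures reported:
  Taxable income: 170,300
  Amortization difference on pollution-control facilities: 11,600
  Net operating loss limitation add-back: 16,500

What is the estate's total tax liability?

Book-profits minimum tax:
  Adjusted income: 170,300 + 11,600 + 16,500 = 198,400
  Less exemption 36,000 → base 162,400
  162,400 × 23% = 37,352

Regular income tax:
  69,000 × 12% = 8,280
  101,300 × 16% = 16,208
  → 24,488

37,352 > 24,488, so the book-profits minimum tax is the binding amount.

37,352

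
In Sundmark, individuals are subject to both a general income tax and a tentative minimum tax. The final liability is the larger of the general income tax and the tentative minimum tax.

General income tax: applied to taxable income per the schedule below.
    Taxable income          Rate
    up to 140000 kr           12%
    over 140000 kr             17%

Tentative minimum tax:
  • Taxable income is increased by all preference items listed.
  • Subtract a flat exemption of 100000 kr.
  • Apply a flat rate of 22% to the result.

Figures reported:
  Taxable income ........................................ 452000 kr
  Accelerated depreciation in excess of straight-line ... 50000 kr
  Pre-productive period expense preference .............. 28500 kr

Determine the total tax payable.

94710 kr

Tentative minimum tax:
  Adjusted income: 452000 kr + 50000 kr + 28500 kr = 530500 kr
  Less exemption 100000 kr → base 430500 kr
  430500 kr × 22% = 94710 kr

General income tax:
  140000 kr × 12% = 16800 kr
  312000 kr × 17% = 53040 kr
  → 69840 kr

94710 kr > 69840 kr, so the tentative minimum tax is the binding amount.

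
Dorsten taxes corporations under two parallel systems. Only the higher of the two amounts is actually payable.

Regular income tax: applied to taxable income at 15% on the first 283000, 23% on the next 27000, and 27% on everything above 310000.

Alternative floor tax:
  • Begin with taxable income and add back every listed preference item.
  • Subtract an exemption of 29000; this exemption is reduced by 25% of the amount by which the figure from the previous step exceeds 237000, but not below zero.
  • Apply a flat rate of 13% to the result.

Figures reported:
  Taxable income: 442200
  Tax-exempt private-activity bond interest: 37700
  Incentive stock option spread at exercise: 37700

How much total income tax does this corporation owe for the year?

84354

Regular income tax:
  283000 × 15% = 42450
  27000 × 23% = 6210
  132200 × 27% = 35694
  → 84354

Alternative floor tax:
  Adjusted income: 442200 + 37700 + 37700 = 517600
  Exemption: 25% × (517600 − 237000) = 70150 ≥ 29000, so the exemption is fully phased out
  Base: 517600 − 0 = 517600
  517600 × 13% = 67288

84354 > 67288, so the regular income tax governs.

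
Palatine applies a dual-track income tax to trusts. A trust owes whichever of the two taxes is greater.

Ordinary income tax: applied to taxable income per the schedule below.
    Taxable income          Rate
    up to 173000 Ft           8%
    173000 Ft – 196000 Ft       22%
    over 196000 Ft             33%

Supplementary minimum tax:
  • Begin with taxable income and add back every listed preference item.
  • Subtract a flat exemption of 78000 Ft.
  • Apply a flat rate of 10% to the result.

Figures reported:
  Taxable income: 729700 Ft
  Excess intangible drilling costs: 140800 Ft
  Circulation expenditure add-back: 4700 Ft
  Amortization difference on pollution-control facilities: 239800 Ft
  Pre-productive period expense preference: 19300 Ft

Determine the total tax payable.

Supplementary minimum tax:
  Adjusted income: 729700 Ft + 140800 Ft + 4700 Ft + 239800 Ft + 19300 Ft = 1134300 Ft
  Less exemption 78000 Ft → base 1056300 Ft
  1056300 Ft × 10% = 105630 Ft

Ordinary income tax:
  173000 Ft × 8% = 13840 Ft
  23000 Ft × 22% = 5060 Ft
  533700 Ft × 33% = 176121 Ft
  → 195021 Ft

195021 Ft > 105630 Ft, so the ordinary income tax governs.

195021 Ft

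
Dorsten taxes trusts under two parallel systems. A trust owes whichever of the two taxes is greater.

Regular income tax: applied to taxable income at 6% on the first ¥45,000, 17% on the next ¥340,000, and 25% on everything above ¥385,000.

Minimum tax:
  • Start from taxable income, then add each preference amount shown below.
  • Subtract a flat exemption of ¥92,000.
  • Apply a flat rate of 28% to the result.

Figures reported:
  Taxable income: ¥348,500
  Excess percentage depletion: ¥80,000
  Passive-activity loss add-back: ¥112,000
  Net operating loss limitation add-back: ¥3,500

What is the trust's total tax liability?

¥126,560

Minimum tax:
  Adjusted income: ¥348,500 + ¥80,000 + ¥112,000 + ¥3,500 = ¥544,000
  Less exemption ¥92,000 → base ¥452,000
  ¥452,000 × 28% = ¥126,560

Regular income tax:
  ¥45,000 × 6% = ¥2,700
  ¥303,500 × 17% = ¥51,595
  → ¥54,295

¥126,560 > ¥54,295, so the minimum tax is the binding amount.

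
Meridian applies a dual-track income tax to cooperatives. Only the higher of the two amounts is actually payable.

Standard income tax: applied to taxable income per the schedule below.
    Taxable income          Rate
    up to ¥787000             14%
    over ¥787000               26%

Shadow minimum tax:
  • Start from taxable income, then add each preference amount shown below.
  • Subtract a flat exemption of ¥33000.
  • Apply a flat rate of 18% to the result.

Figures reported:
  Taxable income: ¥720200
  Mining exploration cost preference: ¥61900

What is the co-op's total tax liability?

Standard income tax:
  ¥720200 × 14% = ¥100828

Shadow minimum tax:
  Adjusted income: ¥720200 + ¥61900 = ¥782100
  Less exemption ¥33000 → base ¥749100
  ¥749100 × 18% = ¥134838

¥134838 > ¥100828, so the shadow minimum tax is the binding amount.

¥134838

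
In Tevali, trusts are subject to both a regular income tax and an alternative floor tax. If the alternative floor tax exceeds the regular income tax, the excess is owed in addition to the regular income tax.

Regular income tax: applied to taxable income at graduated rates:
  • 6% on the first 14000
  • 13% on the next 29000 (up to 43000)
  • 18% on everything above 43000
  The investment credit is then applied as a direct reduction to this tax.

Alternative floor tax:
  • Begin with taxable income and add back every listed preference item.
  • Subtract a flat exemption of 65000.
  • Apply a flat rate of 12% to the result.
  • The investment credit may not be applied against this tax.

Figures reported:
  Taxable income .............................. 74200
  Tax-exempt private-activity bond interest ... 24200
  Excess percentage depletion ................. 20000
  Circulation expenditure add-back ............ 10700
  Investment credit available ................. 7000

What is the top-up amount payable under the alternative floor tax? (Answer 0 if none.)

Regular income tax:
  14000 × 6% = 840
  29000 × 13% = 3770
  31200 × 18% = 5616
  → 10226
  Less investment credit 7000 → 3226

Alternative floor tax:
  Adjusted income: 74200 + 24200 + 20000 + 10700 = 129100
  Less exemption 65000 → base 64100
  64100 × 12% = 7692

Excess of alternative floor tax over regular income tax: 7692 − 3226 = 4466.

4466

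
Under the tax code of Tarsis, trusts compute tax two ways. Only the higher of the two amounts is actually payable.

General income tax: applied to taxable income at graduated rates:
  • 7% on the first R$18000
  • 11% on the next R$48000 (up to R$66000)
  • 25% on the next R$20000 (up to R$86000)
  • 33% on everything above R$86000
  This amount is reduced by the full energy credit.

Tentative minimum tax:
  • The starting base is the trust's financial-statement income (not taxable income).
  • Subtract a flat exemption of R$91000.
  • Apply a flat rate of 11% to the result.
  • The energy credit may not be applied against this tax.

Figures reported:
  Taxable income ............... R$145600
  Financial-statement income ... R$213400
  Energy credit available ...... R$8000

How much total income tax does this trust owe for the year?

R$23208

General income tax:
  R$18000 × 7% = R$1260
  R$48000 × 11% = R$5280
  R$20000 × 25% = R$5000
  R$59600 × 33% = R$19668
  → R$31208
  Less energy credit R$8000 → R$23208

Tentative minimum tax:
  Base (financial-statement income): R$213400
  Less exemption R$91000 → base R$122400
  R$122400 × 11% = R$13464

R$23208 > R$13464, so the general income tax governs.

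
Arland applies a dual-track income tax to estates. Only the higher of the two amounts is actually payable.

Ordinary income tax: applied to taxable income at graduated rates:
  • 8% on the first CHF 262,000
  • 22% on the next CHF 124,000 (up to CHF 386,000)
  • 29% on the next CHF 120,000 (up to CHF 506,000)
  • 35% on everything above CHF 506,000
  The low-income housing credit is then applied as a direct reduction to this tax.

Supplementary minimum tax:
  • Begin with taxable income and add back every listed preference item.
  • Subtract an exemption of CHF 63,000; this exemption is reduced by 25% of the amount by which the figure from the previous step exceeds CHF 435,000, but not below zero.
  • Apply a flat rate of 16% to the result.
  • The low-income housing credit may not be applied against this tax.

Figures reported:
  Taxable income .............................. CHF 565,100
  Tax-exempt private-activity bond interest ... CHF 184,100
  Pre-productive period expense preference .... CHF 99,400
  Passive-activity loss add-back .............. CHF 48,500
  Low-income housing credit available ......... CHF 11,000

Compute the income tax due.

CHF 143,536

Ordinary income tax:
  CHF 262,000 × 8% = CHF 20,960
  CHF 124,000 × 22% = CHF 27,280
  CHF 120,000 × 29% = CHF 34,800
  CHF 59,100 × 35% = CHF 20,685
  → CHF 103,725
  Less low-income housing credit CHF 11,000 → CHF 92,725

Supplementary minimum tax:
  Adjusted income: CHF 565,100 + CHF 184,100 + CHF 99,400 + CHF 48,500 = CHF 897,100
  Exemption: 25% × (CHF 897,100 − CHF 435,000) = CHF 115,525 ≥ CHF 63,000, so the exemption is fully phased out
  Base: CHF 897,100 − CHF 0 = CHF 897,100
  CHF 897,100 × 16% = CHF 143,536

CHF 143,536 > CHF 92,725, so the supplementary minimum tax is the binding amount.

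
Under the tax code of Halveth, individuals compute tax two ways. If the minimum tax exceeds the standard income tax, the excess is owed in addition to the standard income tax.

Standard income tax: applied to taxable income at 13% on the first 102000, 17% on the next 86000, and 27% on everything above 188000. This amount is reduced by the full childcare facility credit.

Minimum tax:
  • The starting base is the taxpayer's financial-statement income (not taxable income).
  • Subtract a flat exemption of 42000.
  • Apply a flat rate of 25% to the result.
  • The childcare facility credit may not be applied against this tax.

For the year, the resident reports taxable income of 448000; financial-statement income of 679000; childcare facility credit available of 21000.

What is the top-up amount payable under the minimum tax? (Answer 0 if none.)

Standard income tax:
  102000 × 13% = 13260
  86000 × 17% = 14620
  260000 × 27% = 70200
  → 98080
  Less childcare facility credit 21000 → 77080

Minimum tax:
  Base (financial-statement income): 679000
  Less exemption 42000 → base 637000
  637000 × 25% = 159250

Excess of minimum tax over standard income tax: 159250 − 77080 = 82170.

82170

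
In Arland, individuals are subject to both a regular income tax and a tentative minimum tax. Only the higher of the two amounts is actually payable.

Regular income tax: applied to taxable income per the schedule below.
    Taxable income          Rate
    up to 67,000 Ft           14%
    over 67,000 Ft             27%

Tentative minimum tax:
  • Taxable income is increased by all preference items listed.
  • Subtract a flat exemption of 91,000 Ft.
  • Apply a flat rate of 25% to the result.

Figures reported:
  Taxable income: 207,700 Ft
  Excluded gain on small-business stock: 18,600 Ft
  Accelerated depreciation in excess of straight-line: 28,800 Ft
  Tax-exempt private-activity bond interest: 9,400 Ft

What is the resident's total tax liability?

47,369 Ft

Tentative minimum tax:
  Adjusted income: 207,700 Ft + 18,600 Ft + 28,800 Ft + 9,400 Ft = 264,500 Ft
  Less exemption 91,000 Ft → base 173,500 Ft
  173,500 Ft × 25% = 43,375 Ft

Regular income tax:
  67,000 Ft × 14% = 9,380 Ft
  140,700 Ft × 27% = 37,989 Ft
  → 47,369 Ft

47,369 Ft > 43,375 Ft, so the regular income tax governs.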